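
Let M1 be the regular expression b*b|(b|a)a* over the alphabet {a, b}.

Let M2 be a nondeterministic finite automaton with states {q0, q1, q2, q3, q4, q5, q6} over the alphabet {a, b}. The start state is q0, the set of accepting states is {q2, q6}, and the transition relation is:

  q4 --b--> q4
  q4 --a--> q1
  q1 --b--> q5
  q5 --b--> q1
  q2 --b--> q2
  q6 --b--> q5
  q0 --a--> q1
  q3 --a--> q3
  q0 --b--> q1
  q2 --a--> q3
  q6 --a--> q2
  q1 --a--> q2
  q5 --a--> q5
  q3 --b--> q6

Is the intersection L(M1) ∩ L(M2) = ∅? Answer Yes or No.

The string aa is accepted by both M1 and M2.
Hence L(M1) ∩ L(M2) ≠ ∅.

No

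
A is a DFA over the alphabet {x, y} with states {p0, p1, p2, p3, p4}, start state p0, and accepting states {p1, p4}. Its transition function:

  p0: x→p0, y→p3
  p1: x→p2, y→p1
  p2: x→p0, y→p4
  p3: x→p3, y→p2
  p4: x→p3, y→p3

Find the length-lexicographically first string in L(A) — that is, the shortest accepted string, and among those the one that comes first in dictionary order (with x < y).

A breadth-first search from p0 reaches an accepting state first via the path p0 → p3 → p2 → p4 on input yyy.
No string of length < 3 is accepted (BFS exhausts all shorter strings without reaching an accepting state), and yyy is the lexicographically least accepting string of length 3.

yyy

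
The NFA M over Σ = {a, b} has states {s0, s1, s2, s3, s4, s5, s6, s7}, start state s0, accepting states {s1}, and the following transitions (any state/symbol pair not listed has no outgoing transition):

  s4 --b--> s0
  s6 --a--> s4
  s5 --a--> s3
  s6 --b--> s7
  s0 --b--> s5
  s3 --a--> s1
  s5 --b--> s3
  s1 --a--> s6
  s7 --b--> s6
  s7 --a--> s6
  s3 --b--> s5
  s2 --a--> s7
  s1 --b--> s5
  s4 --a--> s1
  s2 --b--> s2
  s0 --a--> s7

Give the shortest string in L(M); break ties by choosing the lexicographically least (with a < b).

baa

A breadth-first search from s0 reaches an accepting state first via the path s0 → s5 → s3 → s1 on input baa.
No string of length < 3 is accepted (BFS exhausts all shorter strings without reaching an accepting state), and baa is the lexicographically least accepting string of length 3.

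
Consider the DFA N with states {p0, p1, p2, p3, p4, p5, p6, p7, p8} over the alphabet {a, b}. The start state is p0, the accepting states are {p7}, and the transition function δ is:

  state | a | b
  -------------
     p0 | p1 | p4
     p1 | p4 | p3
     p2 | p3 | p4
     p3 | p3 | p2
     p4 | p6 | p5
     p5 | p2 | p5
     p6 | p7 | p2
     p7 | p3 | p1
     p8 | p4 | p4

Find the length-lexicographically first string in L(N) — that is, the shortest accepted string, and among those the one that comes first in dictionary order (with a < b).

baa

A breadth-first search from p0 reaches an accepting state first via the path p0 → p4 → p6 → p7 on input baa.
No string of length < 3 is accepted (BFS exhausts all shorter strings without reaching an accepting state), and baa is the lexicographically least accepting string of length 3.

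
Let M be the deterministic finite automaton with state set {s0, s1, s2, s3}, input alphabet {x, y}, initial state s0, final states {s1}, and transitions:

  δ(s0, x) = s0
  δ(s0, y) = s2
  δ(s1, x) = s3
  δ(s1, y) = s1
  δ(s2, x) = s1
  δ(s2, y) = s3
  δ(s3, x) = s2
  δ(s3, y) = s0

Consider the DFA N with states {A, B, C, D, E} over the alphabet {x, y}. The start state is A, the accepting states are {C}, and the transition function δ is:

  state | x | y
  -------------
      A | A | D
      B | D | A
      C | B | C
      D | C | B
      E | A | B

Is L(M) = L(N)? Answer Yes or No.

Yes

Exploring the product automaton M × N from the start pair (s0, A), following both machines on each input symbol, reaches 4 state pairs: (s0, A), (s2, D), (s1, C), (s3, B).
M accepts in {s1} and N accepts in {C}. In every reachable pair the two components are either both accepting — (s1, C) — or both non-accepting, so no string is accepted by exactly one of the machines: L(M) \ L(N) and L(N) \ L(M) are both empty.
Hence every string is accepted by M iff it is accepted by N, and the two languages coincide.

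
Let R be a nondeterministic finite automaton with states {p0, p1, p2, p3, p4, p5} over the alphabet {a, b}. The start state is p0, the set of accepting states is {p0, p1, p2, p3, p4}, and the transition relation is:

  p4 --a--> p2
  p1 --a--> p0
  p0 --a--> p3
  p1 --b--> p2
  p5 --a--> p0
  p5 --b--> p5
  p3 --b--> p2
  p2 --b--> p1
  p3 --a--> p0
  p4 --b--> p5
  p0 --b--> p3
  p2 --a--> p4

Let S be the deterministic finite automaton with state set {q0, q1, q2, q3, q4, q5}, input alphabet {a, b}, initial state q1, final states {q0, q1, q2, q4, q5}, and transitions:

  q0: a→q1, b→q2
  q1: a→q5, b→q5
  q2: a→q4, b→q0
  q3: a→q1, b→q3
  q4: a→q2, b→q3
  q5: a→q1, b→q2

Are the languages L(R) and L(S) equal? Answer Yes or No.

Exploring the product automaton R × S from the start pair (p0, q1), following both machines on each input symbol, reaches 6 state pairs: (p0, q1), (p3, q5), (p2, q2), (p4, q4), (p1, q0), (p5, q3).
R accepts in {p0, p1, p2, p3, p4} and S accepts in {q0, q1, q2, q4, q5}. In every reachable pair the two components are either both accepting — (p0, q1), (p3, q5), (p2, q2), (p4, q4), (p1, q0) — or both non-accepting, so no string is accepted by exactly one of the machines: L(R) \ L(S) and L(S) \ L(R) are both empty.
Hence every string is accepted by R iff it is accepted by S, and the two languages coincide.

Yes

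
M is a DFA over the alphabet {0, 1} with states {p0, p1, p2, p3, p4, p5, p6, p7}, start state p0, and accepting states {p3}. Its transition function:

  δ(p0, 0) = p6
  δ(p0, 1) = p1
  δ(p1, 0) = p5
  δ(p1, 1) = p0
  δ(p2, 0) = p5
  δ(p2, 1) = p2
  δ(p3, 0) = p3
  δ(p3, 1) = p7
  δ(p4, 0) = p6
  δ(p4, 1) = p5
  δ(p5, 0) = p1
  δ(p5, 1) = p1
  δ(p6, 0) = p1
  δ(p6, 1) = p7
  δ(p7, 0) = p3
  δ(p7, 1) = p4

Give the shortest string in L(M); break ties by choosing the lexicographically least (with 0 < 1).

010

A breadth-first search from p0 reaches an accepting state first via the path p0 → p6 → p7 → p3 on input 010.
No string of length < 3 is accepted (BFS exhausts all shorter strings without reaching an accepting state), and 010 is the lexicographically least accepting string of length 3.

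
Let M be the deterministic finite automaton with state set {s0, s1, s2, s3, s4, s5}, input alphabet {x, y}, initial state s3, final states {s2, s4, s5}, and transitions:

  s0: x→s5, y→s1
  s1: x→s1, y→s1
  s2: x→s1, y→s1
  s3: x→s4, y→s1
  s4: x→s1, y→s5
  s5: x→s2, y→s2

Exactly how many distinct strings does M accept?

4

The useful subgraph on states {s2, s3, s4, s5} is acyclic, so L(M) is finite; the longest accepting path visits 4 useful states, giving maximum string length 3.
Counting accepting paths from s3 by length: 1 of length 1, 1 of length 2, 2 of length 3. Total 4.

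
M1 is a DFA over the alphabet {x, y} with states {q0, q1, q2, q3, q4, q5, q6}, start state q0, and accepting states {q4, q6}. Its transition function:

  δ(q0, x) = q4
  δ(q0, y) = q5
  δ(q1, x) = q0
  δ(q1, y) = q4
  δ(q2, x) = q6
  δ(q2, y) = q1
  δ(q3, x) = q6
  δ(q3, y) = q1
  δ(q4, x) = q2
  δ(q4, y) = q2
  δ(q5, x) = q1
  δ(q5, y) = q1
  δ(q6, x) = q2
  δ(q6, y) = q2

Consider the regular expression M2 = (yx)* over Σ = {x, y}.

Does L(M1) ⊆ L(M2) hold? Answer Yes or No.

The string x is in L(M1) but not in L(M2).
So L(M1) ⊄ L(M2).

No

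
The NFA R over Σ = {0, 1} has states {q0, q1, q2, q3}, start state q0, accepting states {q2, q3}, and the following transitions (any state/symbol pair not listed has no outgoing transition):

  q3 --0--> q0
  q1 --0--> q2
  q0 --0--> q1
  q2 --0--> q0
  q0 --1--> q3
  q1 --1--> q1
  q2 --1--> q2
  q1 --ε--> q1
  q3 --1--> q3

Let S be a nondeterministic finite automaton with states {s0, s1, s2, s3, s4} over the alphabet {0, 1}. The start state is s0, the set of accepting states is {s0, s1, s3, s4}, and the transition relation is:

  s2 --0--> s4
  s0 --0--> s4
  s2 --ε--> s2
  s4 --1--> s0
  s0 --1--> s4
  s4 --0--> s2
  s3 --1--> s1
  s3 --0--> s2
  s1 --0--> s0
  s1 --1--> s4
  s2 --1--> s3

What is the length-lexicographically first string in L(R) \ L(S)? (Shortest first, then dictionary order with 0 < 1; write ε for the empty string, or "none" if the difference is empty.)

The string 00 is accepted by R but not by S.
No shorter string lies in the difference, and 00 is the lexicographically first length-2 string in L(R) \ L(S).

00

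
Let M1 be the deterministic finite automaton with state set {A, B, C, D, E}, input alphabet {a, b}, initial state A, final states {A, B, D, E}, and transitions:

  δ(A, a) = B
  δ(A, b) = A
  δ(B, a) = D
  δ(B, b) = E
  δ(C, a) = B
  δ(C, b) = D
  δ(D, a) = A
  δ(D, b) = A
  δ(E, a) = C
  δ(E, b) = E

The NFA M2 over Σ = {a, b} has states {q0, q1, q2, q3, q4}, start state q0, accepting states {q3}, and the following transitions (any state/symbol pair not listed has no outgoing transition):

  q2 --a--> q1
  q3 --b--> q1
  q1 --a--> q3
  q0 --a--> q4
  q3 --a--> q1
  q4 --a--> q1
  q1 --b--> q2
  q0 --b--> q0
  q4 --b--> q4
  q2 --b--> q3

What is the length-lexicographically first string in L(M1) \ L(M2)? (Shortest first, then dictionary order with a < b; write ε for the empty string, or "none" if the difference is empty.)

ε

The empty string ε is accepted by M1 but not by M2.
Since ε is the unique shortest string, it is the required witness.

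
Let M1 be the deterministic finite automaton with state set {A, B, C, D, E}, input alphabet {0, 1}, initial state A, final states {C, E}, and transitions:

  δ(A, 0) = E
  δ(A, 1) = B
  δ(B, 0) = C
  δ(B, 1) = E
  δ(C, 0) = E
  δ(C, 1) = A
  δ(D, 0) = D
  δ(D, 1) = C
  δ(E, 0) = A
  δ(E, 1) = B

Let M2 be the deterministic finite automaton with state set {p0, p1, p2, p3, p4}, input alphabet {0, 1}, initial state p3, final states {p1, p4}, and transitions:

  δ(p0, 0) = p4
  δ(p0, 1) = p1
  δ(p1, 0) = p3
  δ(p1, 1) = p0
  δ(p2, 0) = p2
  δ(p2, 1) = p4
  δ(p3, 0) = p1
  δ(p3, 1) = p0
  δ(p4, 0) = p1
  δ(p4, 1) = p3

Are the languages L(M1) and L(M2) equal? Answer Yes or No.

Yes

Exploring the product automaton M1 × M2 from the start pair (A, p3), following both machines on each input symbol, reaches 4 state pairs: (A, p3), (E, p1), (B, p0), (C, p4).
M1 accepts in {C, E} and M2 accepts in {p1, p4}. In every reachable pair the two components are either both accepting — (E, p1), (C, p4) — or both non-accepting, so no string is accepted by exactly one of the machines: L(M1) \ L(M2) and L(M2) \ L(M1) are both empty.
Hence every string is accepted by M1 iff it is accepted by M2, and the two languages coincide.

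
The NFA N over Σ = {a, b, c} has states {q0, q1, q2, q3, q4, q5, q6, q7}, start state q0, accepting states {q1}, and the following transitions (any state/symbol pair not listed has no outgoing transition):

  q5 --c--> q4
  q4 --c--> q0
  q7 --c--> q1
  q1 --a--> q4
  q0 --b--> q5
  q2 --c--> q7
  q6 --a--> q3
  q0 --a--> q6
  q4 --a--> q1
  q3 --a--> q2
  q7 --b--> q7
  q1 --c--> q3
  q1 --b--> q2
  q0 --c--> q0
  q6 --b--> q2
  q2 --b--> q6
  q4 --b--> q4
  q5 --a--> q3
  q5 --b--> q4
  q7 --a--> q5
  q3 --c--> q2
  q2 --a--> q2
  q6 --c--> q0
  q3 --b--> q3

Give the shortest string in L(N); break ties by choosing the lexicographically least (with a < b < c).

A breadth-first search from q0 reaches an accepting state first via the path q0 → q5 → q4 → q1 on input bba.
No string of length < 3 is accepted (BFS exhausts all shorter strings without reaching an accepting state), and bba is the lexicographically least accepting string of length 3.

bba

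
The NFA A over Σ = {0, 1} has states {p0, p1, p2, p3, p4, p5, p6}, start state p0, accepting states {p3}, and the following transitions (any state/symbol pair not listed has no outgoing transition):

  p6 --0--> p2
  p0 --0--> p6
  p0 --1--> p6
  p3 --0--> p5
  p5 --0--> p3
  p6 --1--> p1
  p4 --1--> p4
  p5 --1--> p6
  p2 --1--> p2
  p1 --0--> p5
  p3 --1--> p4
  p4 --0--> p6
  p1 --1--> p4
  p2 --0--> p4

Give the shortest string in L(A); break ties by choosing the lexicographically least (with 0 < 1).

0100

A breadth-first search from p0 reaches an accepting state first via the path p0 → p6 → p1 → p5 → p3 on input 0100.
No string of length < 4 is accepted (BFS exhausts all shorter strings without reaching an accepting state), and 0100 is the lexicographically least accepting string of length 4.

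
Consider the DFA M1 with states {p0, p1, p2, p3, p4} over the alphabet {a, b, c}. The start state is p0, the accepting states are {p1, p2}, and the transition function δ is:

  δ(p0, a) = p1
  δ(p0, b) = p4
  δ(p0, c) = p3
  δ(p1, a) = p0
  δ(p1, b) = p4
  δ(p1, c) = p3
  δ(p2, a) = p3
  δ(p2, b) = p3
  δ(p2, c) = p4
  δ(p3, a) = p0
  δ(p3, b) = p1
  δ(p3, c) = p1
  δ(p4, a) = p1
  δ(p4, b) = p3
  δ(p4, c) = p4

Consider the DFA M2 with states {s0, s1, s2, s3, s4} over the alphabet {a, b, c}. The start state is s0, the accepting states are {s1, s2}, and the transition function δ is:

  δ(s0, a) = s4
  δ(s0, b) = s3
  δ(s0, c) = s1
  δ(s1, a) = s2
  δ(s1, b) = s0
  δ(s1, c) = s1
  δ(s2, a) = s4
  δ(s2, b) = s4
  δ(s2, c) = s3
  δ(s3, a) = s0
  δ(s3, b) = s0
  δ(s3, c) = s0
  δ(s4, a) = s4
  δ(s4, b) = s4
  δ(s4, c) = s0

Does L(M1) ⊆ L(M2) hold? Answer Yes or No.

The string a is in L(M1) but not in L(M2).
So L(M1) ⊄ L(M2).

No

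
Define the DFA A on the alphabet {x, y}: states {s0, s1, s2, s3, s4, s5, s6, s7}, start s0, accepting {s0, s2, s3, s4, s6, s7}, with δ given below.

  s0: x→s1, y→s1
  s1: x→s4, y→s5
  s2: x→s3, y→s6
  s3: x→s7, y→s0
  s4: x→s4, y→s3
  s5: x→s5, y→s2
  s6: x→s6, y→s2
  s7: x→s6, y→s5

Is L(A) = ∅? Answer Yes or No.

The empty string ε is accepted: the run s0 ends in the accepting state s0.
Since at least one string is accepted, L(A) is not empty.

No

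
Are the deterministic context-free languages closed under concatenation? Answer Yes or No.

No

Take L₁ = {ε, c} (finite, hence regular and DCFL) and L₂ = {c aⁿbⁿ : n≥0} ∪ {cc aⁿb²ⁿ : n≥0} (a DCFL: the number of leading c's tells the DPDA whether to pop one stack symbol per b or per two b's). Then L₁L₂ ∩ cca⁺b* = {cc aⁿbⁿ : n≥1} ∪ {cc aⁿb²ⁿ : n≥1}. If L₁L₂ were a DCFL, so would be this intersection with a regular set, and a DPDA for it started from its configuration after reading cc would accept {aⁿbⁿ : n≥1} ∪ {aⁿb²ⁿ : n≥1}, which no deterministic PDA accepts (a DPDA for it would have a single run on aⁿb²ⁿ, accepting after the prefix aⁿbⁿ and accepting again after n more b's; an ordinary PDA that simulates it on a's and b's and, at any moment when it is accepting, may switch to reading only a fresh letter d while feeding each d to the simulation as a b, would accept aⁱbʲdᵏ (k≥1) exactly when both aⁱbʲ and aⁱbʲ⁺ᵏ are in the language, i.e. its language intersected with the regular set a*b*d⁺ would be exactly {aⁿbⁿdⁿ : n≥1} — impossible, since context-free languages are closed under intersection with regular sets and {aⁿbⁿdⁿ} is not context-free). Hence L₁L₂ is not a DCFL.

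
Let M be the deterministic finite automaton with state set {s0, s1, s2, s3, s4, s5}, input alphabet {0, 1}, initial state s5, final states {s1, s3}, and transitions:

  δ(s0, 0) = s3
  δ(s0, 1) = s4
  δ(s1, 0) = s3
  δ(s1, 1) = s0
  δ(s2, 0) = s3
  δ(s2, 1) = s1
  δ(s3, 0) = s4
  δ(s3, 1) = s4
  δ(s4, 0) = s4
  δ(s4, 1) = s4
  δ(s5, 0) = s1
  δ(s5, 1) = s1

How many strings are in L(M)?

6

The useful subgraph on states {s0, s1, s3, s5} is acyclic, so L(M) is finite; the longest accepting path visits 4 useful states, giving maximum string length 3.
Counting accepting paths from s5 by length: 2 of length 1, 2 of length 2, 2 of length 3. Total 6.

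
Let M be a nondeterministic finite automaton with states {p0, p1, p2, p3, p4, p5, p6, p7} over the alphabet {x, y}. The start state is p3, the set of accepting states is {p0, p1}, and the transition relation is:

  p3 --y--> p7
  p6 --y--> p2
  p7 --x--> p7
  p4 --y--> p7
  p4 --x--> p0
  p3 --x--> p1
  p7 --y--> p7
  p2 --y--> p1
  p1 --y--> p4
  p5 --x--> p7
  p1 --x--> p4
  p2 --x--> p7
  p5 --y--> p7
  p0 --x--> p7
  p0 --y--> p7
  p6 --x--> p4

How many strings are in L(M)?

The useful subgraph on states {p0, p1, p3, p4} is acyclic, so L(M) is finite; the longest accepting path visits 4 useful states, giving maximum string length 3.
Counting accepting paths from p3 by length: 1 of length 1, 2 of length 3. Total 3.

3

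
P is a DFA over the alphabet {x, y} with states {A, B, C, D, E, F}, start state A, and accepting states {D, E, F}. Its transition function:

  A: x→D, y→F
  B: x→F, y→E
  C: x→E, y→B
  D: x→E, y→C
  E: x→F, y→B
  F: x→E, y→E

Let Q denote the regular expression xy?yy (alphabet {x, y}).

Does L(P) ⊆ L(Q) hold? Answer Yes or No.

No

The string x is in L(P) but not in L(Q).
So L(P) ⊄ L(Q).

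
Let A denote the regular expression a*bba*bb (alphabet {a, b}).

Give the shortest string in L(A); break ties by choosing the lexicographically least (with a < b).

bbbb

By inspection of the expression, no string of length less than 4 matches, and bbbb is the lexicographically first match of length 4.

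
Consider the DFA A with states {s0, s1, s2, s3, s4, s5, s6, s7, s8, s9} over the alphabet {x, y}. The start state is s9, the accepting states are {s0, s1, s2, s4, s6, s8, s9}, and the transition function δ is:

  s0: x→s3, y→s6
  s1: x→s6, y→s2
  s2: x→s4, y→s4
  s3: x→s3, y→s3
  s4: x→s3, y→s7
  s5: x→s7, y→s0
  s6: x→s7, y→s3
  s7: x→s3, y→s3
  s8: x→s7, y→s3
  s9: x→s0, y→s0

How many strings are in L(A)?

The useful subgraph on states {s0, s6, s9} is acyclic, so L(A) is finite; the longest accepting path visits 3 useful states, giving maximum string length 2.
Counting accepting paths from s9 by length: 1 of length 0, 2 of length 1, 2 of length 2. Total 5.

5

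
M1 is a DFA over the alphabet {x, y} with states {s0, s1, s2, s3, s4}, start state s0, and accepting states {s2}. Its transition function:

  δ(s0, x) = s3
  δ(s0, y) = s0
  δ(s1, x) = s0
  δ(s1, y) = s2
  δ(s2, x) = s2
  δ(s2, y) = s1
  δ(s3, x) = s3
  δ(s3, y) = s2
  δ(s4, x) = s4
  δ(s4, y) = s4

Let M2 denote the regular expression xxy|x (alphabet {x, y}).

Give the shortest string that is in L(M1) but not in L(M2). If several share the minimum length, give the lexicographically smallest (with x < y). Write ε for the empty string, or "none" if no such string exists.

The string xy is accepted by M1 but not by M2.
No shorter string lies in the difference, and xy is the lexicographically first length-2 string in L(M1) \ L(M2).

xy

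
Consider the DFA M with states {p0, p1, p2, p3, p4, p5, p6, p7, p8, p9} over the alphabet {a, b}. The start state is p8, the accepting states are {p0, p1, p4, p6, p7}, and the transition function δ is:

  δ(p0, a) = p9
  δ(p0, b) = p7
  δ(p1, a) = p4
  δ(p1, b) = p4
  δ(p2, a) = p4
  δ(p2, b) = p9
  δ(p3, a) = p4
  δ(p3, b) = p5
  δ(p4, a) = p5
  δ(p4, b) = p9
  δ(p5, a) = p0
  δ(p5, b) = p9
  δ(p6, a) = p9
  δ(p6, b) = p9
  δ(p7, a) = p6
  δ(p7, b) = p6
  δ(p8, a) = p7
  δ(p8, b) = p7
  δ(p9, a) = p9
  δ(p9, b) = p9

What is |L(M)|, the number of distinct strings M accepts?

6

The useful subgraph on states {p6, p7, p8} is acyclic, so L(M) is finite; the longest accepting path visits 3 useful states, giving maximum string length 2.
Counting accepting paths from p8 by length: 2 of length 1, 4 of length 2. Total 6.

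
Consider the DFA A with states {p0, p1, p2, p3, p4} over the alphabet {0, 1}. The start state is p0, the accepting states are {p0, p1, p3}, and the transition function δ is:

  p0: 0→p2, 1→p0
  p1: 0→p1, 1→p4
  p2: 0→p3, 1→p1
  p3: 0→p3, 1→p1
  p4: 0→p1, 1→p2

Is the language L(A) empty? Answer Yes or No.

No

The empty string ε is accepted: the run p0 ends in the accepting state p0.
Since at least one string is accepted, L(A) is not empty.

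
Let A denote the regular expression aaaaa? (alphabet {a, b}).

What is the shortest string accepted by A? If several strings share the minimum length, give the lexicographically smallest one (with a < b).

aaaa

By inspection of the expression, no string of length less than 4 matches, and aaaa is the lexicographically first match of length 4.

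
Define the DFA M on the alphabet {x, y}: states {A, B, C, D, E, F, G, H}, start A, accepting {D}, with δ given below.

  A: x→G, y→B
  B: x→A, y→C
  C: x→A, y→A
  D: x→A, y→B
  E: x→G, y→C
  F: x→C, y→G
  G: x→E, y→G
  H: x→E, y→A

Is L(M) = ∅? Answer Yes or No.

Yes

The states reachable from the start state are {A, B, C, E, G}.
None of the accepting states {D} is reachable, so no string is accepted and L(M) = ∅.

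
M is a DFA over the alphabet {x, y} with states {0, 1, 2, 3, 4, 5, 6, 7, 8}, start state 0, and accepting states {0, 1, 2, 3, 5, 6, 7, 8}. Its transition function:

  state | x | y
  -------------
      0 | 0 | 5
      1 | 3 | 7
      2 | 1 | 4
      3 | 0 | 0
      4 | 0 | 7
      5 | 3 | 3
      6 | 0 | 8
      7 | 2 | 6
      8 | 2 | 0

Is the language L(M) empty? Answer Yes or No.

No

The empty string ε is accepted: the run 0 ends in the accepting state 0.
Since at least one string is accepted, L(M) is not empty.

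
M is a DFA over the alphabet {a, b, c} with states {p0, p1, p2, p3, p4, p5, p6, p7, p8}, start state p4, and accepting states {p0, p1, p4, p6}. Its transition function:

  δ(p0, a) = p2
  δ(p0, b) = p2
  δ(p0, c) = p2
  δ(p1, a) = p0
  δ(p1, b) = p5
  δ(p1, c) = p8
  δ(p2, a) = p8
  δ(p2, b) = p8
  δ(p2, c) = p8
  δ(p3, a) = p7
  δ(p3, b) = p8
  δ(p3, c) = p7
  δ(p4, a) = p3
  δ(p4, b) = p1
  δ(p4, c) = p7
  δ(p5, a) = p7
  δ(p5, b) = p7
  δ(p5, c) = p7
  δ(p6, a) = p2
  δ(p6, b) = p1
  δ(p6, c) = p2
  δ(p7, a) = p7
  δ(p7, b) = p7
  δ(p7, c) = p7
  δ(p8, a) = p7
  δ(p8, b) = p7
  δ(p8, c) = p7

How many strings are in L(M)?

3

The useful subgraph on states {p0, p1, p4} is acyclic, so L(M) is finite; the longest accepting path visits 3 useful states, giving maximum string length 2.
Counting accepting paths from p4 by length: 1 of length 0, 1 of length 1, 1 of length 2. Total 3.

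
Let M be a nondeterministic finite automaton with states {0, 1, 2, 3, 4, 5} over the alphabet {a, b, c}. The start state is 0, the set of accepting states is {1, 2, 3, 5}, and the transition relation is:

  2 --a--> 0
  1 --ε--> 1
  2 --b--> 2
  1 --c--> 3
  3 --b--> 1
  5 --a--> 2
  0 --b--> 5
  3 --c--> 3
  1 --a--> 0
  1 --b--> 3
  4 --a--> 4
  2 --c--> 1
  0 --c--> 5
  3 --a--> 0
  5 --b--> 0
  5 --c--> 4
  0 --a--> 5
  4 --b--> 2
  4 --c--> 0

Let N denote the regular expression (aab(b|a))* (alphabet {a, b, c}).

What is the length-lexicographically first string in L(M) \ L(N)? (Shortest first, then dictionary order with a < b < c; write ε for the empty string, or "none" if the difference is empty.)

The string a is accepted by M but not by N.
No shorter string lies in the difference, and a is the lexicographically first length-1 string in L(M) \ L(N).

a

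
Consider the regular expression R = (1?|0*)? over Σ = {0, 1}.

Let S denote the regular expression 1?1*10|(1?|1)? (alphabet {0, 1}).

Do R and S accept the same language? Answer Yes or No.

No

The string 0 is accepted by R but rejected by S.
So L(R) ≠ L(S).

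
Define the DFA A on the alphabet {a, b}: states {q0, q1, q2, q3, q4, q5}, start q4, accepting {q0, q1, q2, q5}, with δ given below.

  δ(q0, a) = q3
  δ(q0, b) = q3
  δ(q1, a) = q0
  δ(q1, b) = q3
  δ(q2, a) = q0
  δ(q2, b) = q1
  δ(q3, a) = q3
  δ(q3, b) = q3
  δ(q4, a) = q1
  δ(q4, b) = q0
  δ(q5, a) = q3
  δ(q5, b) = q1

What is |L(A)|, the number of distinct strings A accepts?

3

The useful subgraph on states {q0, q1, q4} is acyclic, so L(A) is finite; the longest accepting path visits 3 useful states, giving maximum string length 2.
Counting accepting paths from q4 by length: 2 of length 1, 1 of length 2. Total 3.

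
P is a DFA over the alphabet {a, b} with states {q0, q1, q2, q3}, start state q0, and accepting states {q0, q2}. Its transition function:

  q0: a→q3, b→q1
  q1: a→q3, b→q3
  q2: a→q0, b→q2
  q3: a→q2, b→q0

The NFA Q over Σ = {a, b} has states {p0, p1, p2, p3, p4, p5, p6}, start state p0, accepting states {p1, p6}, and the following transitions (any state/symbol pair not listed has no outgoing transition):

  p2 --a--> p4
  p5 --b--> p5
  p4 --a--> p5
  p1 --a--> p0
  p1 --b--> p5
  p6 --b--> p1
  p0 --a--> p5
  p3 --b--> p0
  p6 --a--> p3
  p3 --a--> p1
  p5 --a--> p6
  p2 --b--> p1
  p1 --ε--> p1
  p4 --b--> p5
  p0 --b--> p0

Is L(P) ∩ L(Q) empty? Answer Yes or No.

The string aa is accepted by both P and Q.
Hence L(P) ∩ L(Q) ≠ ∅.

No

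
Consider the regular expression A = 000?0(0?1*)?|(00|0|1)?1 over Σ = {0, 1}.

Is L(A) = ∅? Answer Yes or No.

No

The string 1 matches the expression, so it belongs to L(A).
Since L(A) contains at least one string, it is not empty.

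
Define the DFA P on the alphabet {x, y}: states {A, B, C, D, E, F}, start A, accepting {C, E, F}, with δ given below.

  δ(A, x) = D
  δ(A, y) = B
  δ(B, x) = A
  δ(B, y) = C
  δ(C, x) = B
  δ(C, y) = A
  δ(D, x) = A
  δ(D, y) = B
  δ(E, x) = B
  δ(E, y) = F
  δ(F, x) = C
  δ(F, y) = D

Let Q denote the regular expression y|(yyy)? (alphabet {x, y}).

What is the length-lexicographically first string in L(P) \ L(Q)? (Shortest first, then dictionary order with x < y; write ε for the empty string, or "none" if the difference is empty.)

The string yy is accepted by P but not by Q.
No shorter string lies in the difference, and yy is the lexicographically first length-2 string in L(P) \ L(Q).

yy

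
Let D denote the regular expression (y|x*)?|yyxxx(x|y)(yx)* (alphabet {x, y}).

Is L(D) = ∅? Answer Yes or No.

The empty string ε matches the expression, so it belongs to L(D).
Since L(D) contains at least one string, it is not empty.

No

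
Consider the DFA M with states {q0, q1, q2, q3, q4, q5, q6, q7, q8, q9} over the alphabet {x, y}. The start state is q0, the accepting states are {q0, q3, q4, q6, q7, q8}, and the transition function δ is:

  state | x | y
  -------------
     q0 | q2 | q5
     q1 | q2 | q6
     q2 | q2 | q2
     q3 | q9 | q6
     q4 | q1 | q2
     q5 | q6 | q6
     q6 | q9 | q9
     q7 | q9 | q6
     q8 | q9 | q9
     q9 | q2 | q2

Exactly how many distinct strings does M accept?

3

The useful subgraph on states {q0, q5, q6} is acyclic, so L(M) is finite; the longest accepting path visits 3 useful states, giving maximum string length 2.
Counting accepting paths from q0 by length: 1 of length 0, 2 of length 2. Total 3.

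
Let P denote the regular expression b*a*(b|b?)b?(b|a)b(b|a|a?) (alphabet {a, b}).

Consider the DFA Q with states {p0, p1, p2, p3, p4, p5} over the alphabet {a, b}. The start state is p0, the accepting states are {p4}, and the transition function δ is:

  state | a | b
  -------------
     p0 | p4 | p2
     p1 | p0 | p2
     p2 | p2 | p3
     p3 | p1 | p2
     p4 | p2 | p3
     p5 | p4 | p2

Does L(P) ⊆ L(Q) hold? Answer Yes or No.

No

The string ab is in L(P) but not in L(Q).
So L(P) ⊄ L(Q).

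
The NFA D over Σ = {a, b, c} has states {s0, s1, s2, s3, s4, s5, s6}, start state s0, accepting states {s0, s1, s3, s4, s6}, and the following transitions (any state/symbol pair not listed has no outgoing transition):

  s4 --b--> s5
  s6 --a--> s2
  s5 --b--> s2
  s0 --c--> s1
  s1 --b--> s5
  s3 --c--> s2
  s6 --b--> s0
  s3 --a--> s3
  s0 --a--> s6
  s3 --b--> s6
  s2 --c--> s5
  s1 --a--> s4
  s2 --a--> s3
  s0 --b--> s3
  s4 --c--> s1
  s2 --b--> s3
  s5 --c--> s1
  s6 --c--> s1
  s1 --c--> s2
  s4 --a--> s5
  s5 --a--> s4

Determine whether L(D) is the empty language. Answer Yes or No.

No

The empty string ε is accepted: the run s0 ends in the accepting state s0.
Since at least one string is accepted, L(D) is not empty.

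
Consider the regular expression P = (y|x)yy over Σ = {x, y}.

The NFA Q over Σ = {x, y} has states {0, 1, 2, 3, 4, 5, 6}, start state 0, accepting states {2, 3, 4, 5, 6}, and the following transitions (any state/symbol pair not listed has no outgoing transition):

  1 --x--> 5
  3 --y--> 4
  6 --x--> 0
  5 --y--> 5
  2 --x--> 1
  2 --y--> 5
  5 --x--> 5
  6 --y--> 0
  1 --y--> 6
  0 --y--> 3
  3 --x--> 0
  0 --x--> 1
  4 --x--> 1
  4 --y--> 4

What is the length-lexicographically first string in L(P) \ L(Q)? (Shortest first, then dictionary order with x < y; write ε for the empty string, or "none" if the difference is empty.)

xyy

The string xyy is accepted by P but not by Q.
No shorter string lies in the difference, and xyy is the lexicographically first length-3 string in L(P) \ L(Q).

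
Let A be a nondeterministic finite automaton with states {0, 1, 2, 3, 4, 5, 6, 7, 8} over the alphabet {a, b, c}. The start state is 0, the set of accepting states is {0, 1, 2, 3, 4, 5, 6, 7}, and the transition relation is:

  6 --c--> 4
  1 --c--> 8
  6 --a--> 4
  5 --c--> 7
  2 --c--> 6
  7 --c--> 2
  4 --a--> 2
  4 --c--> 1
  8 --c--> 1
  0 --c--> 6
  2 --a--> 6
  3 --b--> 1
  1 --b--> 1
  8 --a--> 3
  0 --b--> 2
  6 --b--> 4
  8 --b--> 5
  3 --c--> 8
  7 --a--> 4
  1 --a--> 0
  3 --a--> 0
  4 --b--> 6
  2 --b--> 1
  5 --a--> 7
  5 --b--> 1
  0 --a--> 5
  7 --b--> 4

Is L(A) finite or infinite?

State 0 is reachable from the start and can reach an accepting state, and it lies on the cycle 0 → 2 → 1 → 0.
Traversing that cycle any number of times yields accepted strings of unbounded length, so the language is infinite.

infinite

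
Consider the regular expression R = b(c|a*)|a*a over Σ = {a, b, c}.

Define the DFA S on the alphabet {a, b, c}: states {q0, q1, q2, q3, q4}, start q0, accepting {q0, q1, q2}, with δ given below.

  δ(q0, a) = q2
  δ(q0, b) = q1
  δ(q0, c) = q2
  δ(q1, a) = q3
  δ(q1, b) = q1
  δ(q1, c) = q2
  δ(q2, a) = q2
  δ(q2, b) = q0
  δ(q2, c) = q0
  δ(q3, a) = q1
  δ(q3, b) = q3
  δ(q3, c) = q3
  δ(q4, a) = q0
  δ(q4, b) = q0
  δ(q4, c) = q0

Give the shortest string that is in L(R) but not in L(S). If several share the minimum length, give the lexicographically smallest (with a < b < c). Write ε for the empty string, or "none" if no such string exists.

ba

The string ba is accepted by R but not by S.
No shorter string lies in the difference, and ba is the lexicographically first length-2 string in L(R) \ L(S).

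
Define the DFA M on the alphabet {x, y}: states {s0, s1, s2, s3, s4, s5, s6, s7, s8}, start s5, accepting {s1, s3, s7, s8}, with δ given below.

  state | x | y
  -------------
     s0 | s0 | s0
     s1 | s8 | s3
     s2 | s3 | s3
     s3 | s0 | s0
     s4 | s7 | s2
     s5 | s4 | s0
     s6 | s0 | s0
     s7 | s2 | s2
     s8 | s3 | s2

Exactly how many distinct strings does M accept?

The useful subgraph on states {s2, s3, s4, s5, s7} is acyclic, so L(M) is finite; the longest accepting path visits 5 useful states, giving maximum string length 4.
Counting accepting paths from s5 by length: 1 of length 2, 2 of length 3, 4 of length 4. Total 7.

7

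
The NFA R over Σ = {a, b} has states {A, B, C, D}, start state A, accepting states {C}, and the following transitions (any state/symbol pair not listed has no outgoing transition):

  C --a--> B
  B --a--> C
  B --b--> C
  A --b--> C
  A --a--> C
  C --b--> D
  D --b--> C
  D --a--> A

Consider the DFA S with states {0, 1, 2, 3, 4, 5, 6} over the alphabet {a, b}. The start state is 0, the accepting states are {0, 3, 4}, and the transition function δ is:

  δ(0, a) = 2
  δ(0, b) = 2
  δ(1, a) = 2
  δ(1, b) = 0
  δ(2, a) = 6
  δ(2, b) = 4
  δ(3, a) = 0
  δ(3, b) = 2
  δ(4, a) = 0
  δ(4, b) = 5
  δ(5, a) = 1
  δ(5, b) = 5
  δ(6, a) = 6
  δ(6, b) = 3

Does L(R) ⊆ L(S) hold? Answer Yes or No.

The string a is in L(R) but not in L(S).
So L(R) ⊄ L(S).

No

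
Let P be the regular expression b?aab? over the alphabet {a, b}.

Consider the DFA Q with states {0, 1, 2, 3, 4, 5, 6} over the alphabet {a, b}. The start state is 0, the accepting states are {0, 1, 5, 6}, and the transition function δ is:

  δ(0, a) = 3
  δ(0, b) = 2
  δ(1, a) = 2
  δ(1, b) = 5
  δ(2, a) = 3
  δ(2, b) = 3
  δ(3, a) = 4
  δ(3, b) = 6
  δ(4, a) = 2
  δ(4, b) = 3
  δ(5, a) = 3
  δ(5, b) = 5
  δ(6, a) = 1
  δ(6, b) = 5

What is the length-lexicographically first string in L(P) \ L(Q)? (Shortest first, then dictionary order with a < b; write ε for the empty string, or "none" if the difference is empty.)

The string aa is accepted by P but not by Q.
No shorter string lies in the difference, and aa is the lexicographically first length-2 string in L(P) \ L(Q).

aa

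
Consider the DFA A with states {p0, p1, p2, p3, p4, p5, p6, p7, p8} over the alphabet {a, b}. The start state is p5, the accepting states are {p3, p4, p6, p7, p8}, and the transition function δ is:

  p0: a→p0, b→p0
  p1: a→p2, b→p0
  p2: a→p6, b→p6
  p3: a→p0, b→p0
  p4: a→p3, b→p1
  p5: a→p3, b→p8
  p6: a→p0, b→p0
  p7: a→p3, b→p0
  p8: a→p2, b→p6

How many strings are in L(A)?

The useful subgraph on states {p2, p3, p5, p6, p8} is acyclic, so L(A) is finite; the longest accepting path visits 4 useful states, giving maximum string length 3.
Counting accepting paths from p5 by length: 2 of length 1, 1 of length 2, 2 of length 3. Total 5.

5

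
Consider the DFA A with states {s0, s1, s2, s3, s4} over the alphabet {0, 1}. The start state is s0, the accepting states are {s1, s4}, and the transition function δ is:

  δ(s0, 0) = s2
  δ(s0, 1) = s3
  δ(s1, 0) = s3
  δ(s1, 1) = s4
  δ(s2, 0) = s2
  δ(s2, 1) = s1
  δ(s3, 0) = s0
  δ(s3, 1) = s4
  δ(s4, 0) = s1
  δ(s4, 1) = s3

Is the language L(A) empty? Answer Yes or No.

No

The string 01 is accepted: the run s0 → s2 → s1 ends in the accepting state s1.
Since at least one string is accepted, L(A) is not empty.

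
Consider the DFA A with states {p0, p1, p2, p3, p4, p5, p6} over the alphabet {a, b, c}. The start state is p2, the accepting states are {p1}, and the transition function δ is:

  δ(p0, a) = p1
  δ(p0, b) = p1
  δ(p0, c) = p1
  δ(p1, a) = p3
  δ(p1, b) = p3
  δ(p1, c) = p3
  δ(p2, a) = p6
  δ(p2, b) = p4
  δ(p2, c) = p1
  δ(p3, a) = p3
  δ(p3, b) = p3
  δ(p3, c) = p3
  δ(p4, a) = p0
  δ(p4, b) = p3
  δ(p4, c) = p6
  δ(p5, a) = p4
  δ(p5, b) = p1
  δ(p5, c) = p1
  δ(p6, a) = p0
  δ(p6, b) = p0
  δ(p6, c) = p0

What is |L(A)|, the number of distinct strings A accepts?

22

The useful subgraph on states {p0, p1, p2, p4, p6} is acyclic, so L(A) is finite; the longest accepting path visits 5 useful states, giving maximum string length 4.
Counting accepting paths from p2 by length: 1 of length 1, 12 of length 3, 9 of length 4. Total 22.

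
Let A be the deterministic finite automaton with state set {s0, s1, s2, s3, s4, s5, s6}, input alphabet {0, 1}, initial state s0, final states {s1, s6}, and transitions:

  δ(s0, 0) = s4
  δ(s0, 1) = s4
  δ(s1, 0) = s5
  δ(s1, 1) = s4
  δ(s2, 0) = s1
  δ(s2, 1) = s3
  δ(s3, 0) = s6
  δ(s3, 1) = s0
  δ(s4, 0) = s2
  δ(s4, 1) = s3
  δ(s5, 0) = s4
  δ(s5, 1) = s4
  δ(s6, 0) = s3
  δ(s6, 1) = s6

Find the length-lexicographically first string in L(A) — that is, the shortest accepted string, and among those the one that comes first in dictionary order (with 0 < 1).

A breadth-first search from s0 reaches an accepting state first via the path s0 → s4 → s2 → s1 on input 000.
No string of length < 3 is accepted (BFS exhausts all shorter strings without reaching an accepting state), and 000 is the lexicographically least accepting string of length 3.

000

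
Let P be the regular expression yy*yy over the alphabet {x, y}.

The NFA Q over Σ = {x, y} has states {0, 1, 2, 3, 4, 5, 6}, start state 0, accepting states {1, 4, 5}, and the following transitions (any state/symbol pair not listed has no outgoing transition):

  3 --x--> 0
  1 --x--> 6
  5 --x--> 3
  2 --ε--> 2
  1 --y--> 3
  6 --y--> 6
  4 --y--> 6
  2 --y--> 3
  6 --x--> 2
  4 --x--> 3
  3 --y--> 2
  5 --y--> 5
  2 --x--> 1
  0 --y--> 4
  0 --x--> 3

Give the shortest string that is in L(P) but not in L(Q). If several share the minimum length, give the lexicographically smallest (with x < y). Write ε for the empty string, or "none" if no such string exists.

yyy

The string yyy is accepted by P but not by Q.
No shorter string lies in the difference, and yyy is the lexicographically first length-3 string in L(P) \ L(Q).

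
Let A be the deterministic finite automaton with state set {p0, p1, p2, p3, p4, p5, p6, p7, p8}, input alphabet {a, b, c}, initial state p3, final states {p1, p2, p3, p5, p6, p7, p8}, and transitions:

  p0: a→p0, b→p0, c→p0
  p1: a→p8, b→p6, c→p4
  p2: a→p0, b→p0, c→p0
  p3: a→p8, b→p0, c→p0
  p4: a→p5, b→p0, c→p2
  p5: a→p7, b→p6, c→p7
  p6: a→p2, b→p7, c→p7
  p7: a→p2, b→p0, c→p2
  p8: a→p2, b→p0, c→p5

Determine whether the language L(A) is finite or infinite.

The useful states (reachable from p3 and able to reach an accepting state) are {p2, p3, p5, p6, p7, p8}.
Restricted to these states the transition graph has no cycle, so every accepting path has bounded length and L is finite.

finite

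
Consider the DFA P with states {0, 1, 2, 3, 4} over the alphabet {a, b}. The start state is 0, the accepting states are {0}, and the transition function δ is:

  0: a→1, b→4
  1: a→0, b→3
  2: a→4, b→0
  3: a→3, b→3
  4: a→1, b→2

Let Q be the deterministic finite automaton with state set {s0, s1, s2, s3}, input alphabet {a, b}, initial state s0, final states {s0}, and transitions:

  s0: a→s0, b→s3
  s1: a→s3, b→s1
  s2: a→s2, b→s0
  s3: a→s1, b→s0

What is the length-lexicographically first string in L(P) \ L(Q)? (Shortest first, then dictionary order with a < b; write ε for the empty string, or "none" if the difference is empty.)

baa

The string baa is accepted by P but not by Q.
No shorter string lies in the difference, and baa is the lexicographically first length-3 string in L(P) \ L(Q).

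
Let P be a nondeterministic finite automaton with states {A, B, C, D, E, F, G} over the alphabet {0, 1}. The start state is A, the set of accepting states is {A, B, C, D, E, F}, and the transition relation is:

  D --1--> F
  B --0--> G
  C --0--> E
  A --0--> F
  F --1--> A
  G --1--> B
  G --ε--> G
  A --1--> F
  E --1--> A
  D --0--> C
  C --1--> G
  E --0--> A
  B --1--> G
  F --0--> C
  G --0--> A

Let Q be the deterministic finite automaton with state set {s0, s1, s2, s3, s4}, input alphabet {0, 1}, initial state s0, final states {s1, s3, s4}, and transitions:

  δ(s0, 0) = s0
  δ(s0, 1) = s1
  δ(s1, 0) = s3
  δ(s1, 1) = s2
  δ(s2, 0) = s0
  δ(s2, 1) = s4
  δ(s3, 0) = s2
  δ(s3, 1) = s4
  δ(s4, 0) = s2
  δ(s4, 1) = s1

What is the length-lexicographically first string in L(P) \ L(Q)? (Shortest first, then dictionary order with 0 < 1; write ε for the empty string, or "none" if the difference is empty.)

ε

The empty string ε is accepted by P but not by Q.
Since ε is the unique shortest string, it is the required witness.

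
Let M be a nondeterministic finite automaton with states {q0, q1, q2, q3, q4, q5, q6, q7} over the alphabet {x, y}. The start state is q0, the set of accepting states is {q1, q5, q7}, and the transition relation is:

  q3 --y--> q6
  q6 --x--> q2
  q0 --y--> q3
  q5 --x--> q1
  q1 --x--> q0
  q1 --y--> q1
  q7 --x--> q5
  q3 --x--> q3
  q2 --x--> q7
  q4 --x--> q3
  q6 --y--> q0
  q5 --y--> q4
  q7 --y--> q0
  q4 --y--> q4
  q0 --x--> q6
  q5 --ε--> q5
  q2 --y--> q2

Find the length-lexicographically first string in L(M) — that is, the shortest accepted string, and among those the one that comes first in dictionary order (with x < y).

xxx

A breadth-first search from q0 reaches an accepting state first via the path q0 → q6 → q2 → q7 on input xxx.
No string of length < 3 is accepted (BFS exhausts all shorter strings without reaching an accepting state), and xxx is the lexicographically least accepting string of length 3.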